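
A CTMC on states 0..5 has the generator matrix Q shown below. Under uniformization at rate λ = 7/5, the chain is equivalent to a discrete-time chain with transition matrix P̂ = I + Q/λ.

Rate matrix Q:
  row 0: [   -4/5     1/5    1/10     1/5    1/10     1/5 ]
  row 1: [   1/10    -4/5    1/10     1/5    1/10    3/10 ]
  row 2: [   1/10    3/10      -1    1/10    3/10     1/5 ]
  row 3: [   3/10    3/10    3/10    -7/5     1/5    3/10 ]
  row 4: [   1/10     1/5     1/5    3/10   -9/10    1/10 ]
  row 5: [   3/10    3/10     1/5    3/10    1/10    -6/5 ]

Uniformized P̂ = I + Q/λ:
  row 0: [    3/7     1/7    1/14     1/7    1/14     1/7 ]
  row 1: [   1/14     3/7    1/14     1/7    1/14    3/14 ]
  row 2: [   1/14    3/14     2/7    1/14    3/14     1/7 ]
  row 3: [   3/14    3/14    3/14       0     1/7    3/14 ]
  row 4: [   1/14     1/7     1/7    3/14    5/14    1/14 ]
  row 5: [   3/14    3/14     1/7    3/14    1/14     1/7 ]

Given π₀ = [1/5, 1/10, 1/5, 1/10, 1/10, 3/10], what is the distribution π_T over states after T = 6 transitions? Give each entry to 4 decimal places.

π = [0.1767, 0.2437, 0.1429, 0.1349, 0.1421, 0.1597]

t=0: π = [0.2000, 0.1000, 0.2000, 0.1000, 0.1000, 0.3000]
t=1: π = [0.2000, 0.2143, 0.1571, 0.1429, 0.1357, 0.1500]
t=2: π = [0.1847, 0.2362, 0.1459, 0.1316, 0.1429, 0.1587]
t=3: π = [0.1789, 0.2415, 0.1430, 0.1352, 0.1425, 0.1589]
t=4: π = [0.1773, 0.2431, 0.1429, 0.1349, 0.1422, 0.1596]
t=5: π = [0.1768, 0.2435, 0.1429, 0.1349, 0.1421, 0.1597]
t=6: π = [0.1767, 0.2437, 0.1429, 0.1349, 0.1421, 0.1597]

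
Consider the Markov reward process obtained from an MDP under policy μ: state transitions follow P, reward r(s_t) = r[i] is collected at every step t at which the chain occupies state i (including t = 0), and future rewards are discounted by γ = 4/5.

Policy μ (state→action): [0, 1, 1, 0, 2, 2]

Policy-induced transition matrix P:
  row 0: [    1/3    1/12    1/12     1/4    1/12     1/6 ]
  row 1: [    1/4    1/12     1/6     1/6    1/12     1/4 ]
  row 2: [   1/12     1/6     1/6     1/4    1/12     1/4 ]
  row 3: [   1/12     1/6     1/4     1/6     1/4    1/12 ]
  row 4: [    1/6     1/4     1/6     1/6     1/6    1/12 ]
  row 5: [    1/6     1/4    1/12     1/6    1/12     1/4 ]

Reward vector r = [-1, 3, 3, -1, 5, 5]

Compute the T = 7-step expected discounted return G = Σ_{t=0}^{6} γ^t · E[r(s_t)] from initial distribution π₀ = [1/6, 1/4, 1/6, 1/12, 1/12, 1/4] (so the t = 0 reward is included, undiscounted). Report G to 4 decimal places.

G = 8.8549

t=0: π = [0.1667, 0.2500, 0.1667, 0.0833, 0.0833, 0.2500], E[r] = 2.6667, γ^t·E[r] = 2.666667, running G = 2.666667
t=1: π = [0.1944, 0.1597, 0.1389, 0.1944, 0.1042, 0.2083], E[r] = 2.0694, γ^t·E[r] = 1.655556, running G = 4.322222
t=2: π = [0.1846, 0.1632, 0.1493, 0.1944, 0.1244, 0.1840], E[r] = 2.1007, γ^t·E[r] = 1.344444, running G = 5.666667
t=3: π = [0.1824, 0.1634, 0.1522, 0.1945, 0.1261, 0.1815], E[r] = 2.1076, γ^t·E[r] = 1.079111, running G = 6.745778
t=4: π = [0.1818, 0.1635, 0.1526, 0.1945, 0.1263, 0.1814], E[r] = 2.1099, γ^t·E[r] = 0.864214, running G = 7.609992
t=5: π = [0.1817, 0.1635, 0.1526, 0.1945, 0.1263, 0.1814], E[r] = 2.1106, γ^t·E[r] = 0.691586, running G = 8.301577
t=6: π = [0.1816, 0.1635, 0.1526, 0.1945, 0.1263, 0.1814], E[r] = 2.1107, γ^t·E[r] = 0.553302, running G = 8.854879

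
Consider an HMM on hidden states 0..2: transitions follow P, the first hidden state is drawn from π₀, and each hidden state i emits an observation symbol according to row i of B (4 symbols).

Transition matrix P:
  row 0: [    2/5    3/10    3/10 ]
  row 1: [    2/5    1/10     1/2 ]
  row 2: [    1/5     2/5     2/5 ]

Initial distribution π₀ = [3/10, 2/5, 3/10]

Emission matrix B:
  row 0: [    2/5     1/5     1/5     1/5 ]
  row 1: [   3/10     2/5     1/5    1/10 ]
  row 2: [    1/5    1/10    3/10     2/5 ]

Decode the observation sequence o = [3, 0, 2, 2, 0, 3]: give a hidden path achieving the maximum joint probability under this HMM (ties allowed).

t=0: δ = [6.000e-02, 4.000e-02, 1.200e-01]  (obs o_0=3)
t=1: δ = [9.600e-03, 1.440e-02, 9.600e-03]  ψ = [0, 2, 2]  (obs o_1=0)
t=2: δ = [1.152e-03, 7.680e-04, 2.160e-03]  ψ = [1, 2, 1]  (obs o_2=2)
t=3: δ = [9.216e-05, 1.728e-04, 2.592e-04]  ψ = [0, 2, 2]  (obs o_3=2)
t=4: δ = [2.765e-05, 3.110e-05, 2.074e-05]  ψ = [1, 2, 2]  (obs o_4=0)
t=5: δ = [2.488e-06, 8.294e-07, 6.221e-06]  ψ = [1, 0, 1]  (obs o_5=3)
backtrack: best end state = 2; path = [2, 1, 2, 2, 1, 2]

path = [2, 1, 2, 2, 1, 2]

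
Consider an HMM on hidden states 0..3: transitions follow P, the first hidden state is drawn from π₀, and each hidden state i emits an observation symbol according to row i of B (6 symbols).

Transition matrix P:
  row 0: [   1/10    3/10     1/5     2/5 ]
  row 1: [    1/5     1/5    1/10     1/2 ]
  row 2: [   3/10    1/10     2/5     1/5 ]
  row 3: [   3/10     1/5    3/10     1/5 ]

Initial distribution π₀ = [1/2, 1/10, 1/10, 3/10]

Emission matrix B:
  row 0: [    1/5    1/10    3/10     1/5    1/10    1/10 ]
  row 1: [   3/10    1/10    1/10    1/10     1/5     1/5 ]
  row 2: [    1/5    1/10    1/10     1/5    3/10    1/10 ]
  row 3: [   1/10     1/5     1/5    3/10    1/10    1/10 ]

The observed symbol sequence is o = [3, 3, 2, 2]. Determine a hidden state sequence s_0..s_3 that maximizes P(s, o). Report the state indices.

path = [0, 3, 0, 3]

t=0: δ = [1.000e-01, 1.000e-02, 2.000e-02, 9.000e-02]  (obs o_0=3)
t=1: δ = [5.400e-03, 3.000e-03, 5.400e-03, 1.200e-02]  ψ = [3, 0, 3, 0]  (obs o_1=3)
t=2: δ = [1.080e-03, 2.400e-04, 3.600e-04, 4.800e-04]  ψ = [3, 3, 3, 3]  (obs o_2=2)
t=3: δ = [4.320e-05, 3.240e-05, 2.160e-05, 8.640e-05]  ψ = [3, 0, 0, 0]  (obs o_3=2)
backtrack: best end state = 3; path = [0, 3, 0, 3]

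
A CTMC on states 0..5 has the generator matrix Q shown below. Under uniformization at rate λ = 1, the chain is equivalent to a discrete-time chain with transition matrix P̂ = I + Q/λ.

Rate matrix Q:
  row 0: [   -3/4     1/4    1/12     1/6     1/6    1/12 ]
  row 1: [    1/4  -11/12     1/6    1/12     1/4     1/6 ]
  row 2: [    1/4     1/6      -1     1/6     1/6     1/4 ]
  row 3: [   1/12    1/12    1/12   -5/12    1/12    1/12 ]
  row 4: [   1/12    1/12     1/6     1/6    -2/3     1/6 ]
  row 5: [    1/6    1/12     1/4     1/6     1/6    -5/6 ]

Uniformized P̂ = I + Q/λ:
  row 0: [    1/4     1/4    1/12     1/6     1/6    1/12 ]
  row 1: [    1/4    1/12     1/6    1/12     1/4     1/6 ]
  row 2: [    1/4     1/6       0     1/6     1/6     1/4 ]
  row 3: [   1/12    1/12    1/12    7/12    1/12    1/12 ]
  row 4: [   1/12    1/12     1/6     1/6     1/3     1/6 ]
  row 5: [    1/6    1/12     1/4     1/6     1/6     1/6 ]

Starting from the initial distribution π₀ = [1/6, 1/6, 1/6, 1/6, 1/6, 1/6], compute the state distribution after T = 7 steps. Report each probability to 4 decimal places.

t=0: π = [0.1667, 0.1667, 0.1667, 0.1667, 0.1667, 0.1667]
t=1: π = [0.1806, 0.1250, 0.1250, 0.2222, 0.1944, 0.1528]
t=2: π = [0.1678, 0.1238, 0.1250, 0.2488, 0.1910, 0.1435]
t=3: π = [0.1647, 0.1217, 0.1231, 0.2600, 0.1881, 0.1424]
t=4: π = [0.1635, 0.1210, 0.1226, 0.2649, 0.1865, 0.1415]
t=5: π = [0.1630, 0.1208, 0.1223, 0.2669, 0.1858, 0.1412]
t=6: π = [0.1628, 0.1207, 0.1222, 0.2678, 0.1854, 0.1410]
t=7: π = [0.1627, 0.1206, 0.1222, 0.2682, 0.1853, 0.1410]

π = [0.1627, 0.1206, 0.1222, 0.2682, 0.1853, 0.1410]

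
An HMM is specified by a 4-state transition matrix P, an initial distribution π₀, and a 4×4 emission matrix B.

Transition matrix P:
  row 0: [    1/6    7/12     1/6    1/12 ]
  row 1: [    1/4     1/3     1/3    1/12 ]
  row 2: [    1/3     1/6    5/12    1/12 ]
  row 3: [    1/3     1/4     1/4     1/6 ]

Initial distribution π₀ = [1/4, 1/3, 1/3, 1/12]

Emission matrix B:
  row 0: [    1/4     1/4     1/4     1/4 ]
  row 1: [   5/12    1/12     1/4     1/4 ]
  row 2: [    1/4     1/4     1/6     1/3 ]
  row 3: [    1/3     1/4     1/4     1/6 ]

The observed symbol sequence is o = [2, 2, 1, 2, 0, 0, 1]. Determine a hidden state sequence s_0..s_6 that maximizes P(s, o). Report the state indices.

path = [0, 1, 2, 0, 1, 1, 2]

t=0: δ = [6.250e-02, 8.333e-02, 5.556e-02, 2.083e-02]  (obs o_0=2)
t=1: δ = [5.208e-03, 9.115e-03, 4.630e-03, 1.736e-03]  ψ = [1, 0, 1, 1]  (obs o_1=2)
t=2: δ = [5.697e-04, 2.532e-04, 7.595e-04, 1.899e-04]  ψ = [1, 0, 1, 1]  (obs o_2=1)
t=3: δ = [6.330e-05, 8.308e-05, 5.275e-05, 1.582e-05]  ψ = [2, 0, 2, 2]  (obs o_3=2)
t=4: δ = [5.192e-06, 1.538e-05, 6.923e-06, 2.308e-06]  ψ = [1, 0, 1, 1]  (obs o_4=0)
t=5: δ = [9.615e-07, 2.137e-06, 1.282e-06, 4.273e-07]  ψ = [1, 1, 1, 1]  (obs o_5=0)
t=6: δ = [1.335e-07, 5.935e-08, 1.781e-07, 4.451e-08]  ψ = [1, 1, 1, 1]  (obs o_6=1)
backtrack: best end state = 2; path = [0, 1, 2, 0, 1, 1, 2]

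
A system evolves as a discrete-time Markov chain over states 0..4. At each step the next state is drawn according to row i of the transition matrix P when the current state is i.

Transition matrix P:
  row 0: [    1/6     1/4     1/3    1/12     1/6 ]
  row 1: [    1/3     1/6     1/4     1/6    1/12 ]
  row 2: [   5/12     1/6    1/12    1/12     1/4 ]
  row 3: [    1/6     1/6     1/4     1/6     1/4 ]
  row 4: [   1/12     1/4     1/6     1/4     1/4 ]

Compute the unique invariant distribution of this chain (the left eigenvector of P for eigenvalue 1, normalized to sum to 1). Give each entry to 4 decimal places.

Balance equations π_j = Σ_i π_i·P[i][j]:
  π_0 = 1/6·π_0 + 1/3·π_1 + 5/12·π_2 + 1/6·π_3 + 1/12·π_4
  π_1 = 1/4·π_0 + 1/6·π_1 + 1/6·π_2 + 1/6·π_3 + 1/4·π_4
  π_2 = 1/3·π_0 + 1/4·π_1 + 1/12·π_2 + 1/4·π_3 + 1/6·π_4
  π_3 = 1/12·π_0 + 1/6·π_1 + 1/12·π_2 + 1/6·π_3 + 1/4·π_4
  normalize: π_0 + π_1 + π_2 + π_3 + π_4 = 1
Solving the linear system gives exactly π = [2807/11772, 4777/23544, 1279/5886, 3415/23544, 2311/11772].

π = [0.2384, 0.2029, 0.2173, 0.1450, 0.1963]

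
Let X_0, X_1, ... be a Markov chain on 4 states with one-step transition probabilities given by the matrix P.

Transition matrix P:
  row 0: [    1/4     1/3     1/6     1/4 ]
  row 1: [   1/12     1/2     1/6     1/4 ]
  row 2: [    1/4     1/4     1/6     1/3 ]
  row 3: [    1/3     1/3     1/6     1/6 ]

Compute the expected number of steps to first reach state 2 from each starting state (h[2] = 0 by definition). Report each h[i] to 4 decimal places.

h = [6.0000, 6.0000, 0.0000, 6.0000]

First-step conditioning: h[2] = 0; for i ≠ 2, h[i] = 1 + Σ_k P[i][k]·h[k].
  h[0] = 1 + 1/4·h[0] + 1/3·h[1] + 1/4·h[3]
  h[1] = 1 + 1/12·h[0] + 1/2·h[1] + 1/4·h[3]
  h[3] = 1 + 1/3·h[0] + 1/3·h[1] + 1/6·h[3]
Solving the 3×3 linear system over states ≠ 2 gives exactly h = [6, 6, 0, 6] (h[2] = 0 is the target).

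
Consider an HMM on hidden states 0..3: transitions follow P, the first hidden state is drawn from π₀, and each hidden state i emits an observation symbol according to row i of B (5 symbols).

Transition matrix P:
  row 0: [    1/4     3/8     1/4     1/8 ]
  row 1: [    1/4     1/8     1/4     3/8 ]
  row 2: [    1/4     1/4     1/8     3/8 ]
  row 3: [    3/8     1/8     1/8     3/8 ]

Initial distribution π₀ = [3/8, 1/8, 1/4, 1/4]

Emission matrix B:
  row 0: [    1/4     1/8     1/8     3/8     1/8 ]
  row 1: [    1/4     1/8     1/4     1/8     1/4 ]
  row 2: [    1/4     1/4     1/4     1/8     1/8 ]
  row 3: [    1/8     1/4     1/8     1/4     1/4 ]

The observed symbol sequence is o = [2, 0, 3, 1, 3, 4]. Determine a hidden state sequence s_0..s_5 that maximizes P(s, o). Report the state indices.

path = [0, 1, 3, 3, 0, 1]

t=0: δ = [4.688e-02, 3.125e-02, 6.250e-02, 3.125e-02]  (obs o_0=2)
t=1: δ = [3.906e-03, 4.395e-03, 2.930e-03, 2.930e-03]  ψ = [2, 0, 0, 2]  (obs o_1=0)
t=2: δ = [4.120e-04, 1.831e-04, 1.373e-04, 4.120e-04]  ψ = [1, 0, 1, 1]  (obs o_2=3)
t=3: δ = [1.931e-05, 1.931e-05, 2.575e-05, 3.862e-05]  ψ = [3, 0, 0, 3]  (obs o_3=1)
t=4: δ = [5.431e-06, 9.052e-07, 6.035e-07, 3.621e-06]  ψ = [3, 0, 0, 3]  (obs o_4=3)
t=5: δ = [1.697e-07, 5.092e-07, 1.697e-07, 3.395e-07]  ψ = [0, 0, 0, 3]  (obs o_5=4)
backtrack: best end state = 1; path = [0, 1, 3, 3, 0, 1]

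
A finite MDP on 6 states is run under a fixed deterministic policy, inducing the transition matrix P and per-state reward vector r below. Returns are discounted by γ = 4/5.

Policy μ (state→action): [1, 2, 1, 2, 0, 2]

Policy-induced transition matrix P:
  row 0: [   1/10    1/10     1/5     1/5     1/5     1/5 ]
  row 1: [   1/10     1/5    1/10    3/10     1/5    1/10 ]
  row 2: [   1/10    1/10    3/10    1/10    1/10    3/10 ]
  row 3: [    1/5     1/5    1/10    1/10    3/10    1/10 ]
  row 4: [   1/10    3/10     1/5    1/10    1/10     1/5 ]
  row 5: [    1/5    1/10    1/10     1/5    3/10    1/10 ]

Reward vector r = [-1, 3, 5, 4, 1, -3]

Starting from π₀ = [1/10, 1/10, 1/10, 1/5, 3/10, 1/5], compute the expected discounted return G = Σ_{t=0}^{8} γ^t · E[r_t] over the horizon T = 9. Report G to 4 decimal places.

t=0: π = [0.1000, 0.1000, 0.1000, 0.2000, 0.3000, 0.2000], E[r] = 1.2000, γ^t·E[r] = 1.200000, running G = 1.200000
t=1: π = [0.1400, 0.1900, 0.1600, 0.1500, 0.2000, 0.1600], E[r] = 1.5500, γ^t·E[r] = 1.240000, running G = 2.440000
t=2: π = [0.1310, 0.1740, 0.1660, 0.1680, 0.1950, 0.1660], E[r] = 1.5900, γ^t·E[r] = 1.017600, running G = 3.457600
t=3: π = [0.1334, 0.1732, 0.1658, 0.1645, 0.1973, 0.1658], E[r] = 1.5731, γ^t·E[r] = 0.805427, running G = 4.263027
t=4: π = [0.1330, 0.1732, 0.1662, 0.1646, 0.1967, 0.1662], E[r] = 1.5741, γ^t·E[r] = 0.644743, running G = 4.907770
t=5: π = [0.1331, 0.1731, 0.1662, 0.1646, 0.1968, 0.1662], E[r] = 1.5738, γ^t·E[r] = 0.515704, running G = 5.423474
t=6: π = [0.1331, 0.1731, 0.1662, 0.1646, 0.1968, 0.1662], E[r] = 1.5738, γ^t·E[r] = 0.412551, running G = 5.836026
t=7: π = [0.1331, 0.1731, 0.1662, 0.1646, 0.1968, 0.1662], E[r] = 1.5738, γ^t·E[r] = 0.330041, running G = 6.166067
t=8: π = [0.1331, 0.1731, 0.1662, 0.1646, 0.1968, 0.1662], E[r] = 1.5738, γ^t·E[r] = 0.264033, running G = 6.430099

G = 6.4301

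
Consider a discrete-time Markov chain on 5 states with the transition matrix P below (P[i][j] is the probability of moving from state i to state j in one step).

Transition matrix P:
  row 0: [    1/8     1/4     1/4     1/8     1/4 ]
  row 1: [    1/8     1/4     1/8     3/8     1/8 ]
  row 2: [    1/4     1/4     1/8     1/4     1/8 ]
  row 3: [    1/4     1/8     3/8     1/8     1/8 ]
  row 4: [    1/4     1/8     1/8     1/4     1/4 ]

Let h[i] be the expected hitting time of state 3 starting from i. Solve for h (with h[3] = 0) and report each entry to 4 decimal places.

First-step conditioning: h[3] = 0; for i ≠ 3, h[i] = 1 + Σ_k P[i][k]·h[k].
  h[0] = 1 + 1/8·h[0] + 1/4·h[1] + 1/4·h[2] + 1/4·h[4]
  h[1] = 1 + 1/8·h[0] + 1/4·h[1] + 1/8·h[2] + 1/8·h[4]
  h[2] = 1 + 1/4·h[0] + 1/4·h[1] + 1/8·h[2] + 1/8·h[4]
  h[4] = 1 + 1/4·h[0] + 1/8·h[1] + 1/8·h[2] + 1/4·h[4]
Solving the 4×4 linear system over states ≠ 3 gives exactly h = [320/73, 1732/511, 2012/511, 0, 2052/511] (h[3] = 0 is the target).

h = [4.3836, 3.3894, 3.9374, 0.0000, 4.0157]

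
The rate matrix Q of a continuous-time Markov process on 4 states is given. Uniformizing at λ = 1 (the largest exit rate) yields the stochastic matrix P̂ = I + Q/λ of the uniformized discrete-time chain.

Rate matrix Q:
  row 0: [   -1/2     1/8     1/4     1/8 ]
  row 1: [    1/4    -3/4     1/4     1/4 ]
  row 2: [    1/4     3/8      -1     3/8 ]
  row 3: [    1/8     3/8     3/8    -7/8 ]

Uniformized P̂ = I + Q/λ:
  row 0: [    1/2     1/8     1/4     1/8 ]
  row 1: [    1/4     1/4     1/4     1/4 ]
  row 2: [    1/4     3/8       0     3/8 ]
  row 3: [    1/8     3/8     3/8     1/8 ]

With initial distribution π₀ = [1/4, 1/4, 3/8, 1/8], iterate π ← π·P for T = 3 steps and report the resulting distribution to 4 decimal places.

t=0: π = [0.2500, 0.2500, 0.3750, 0.1250]
t=1: π = [0.2969, 0.2813, 0.1719, 0.2500]
t=2: π = [0.2930, 0.2656, 0.2383, 0.2031]
t=3: π = [0.2979, 0.2686, 0.2158, 0.2178]

π = [0.2979, 0.2686, 0.2158, 0.2178]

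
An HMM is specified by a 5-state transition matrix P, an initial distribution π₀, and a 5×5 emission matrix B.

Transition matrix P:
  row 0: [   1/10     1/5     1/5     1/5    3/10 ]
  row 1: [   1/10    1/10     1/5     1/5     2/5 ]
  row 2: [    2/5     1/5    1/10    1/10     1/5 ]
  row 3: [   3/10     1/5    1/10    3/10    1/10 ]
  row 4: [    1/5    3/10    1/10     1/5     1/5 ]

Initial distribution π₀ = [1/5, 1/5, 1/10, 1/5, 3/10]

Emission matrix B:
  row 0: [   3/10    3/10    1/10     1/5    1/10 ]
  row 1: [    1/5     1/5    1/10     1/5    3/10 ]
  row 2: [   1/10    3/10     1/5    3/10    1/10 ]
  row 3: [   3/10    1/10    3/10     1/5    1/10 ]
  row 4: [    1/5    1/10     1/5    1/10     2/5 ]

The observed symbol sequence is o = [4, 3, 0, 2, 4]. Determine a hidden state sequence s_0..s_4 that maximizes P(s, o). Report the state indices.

path = [4, 1, 4, 1, 4]

t=0: δ = [2.000e-02, 6.000e-02, 1.000e-02, 2.000e-02, 1.200e-01]  (obs o_0=4)
t=1: δ = [4.800e-03, 7.200e-03, 3.600e-03, 4.800e-03, 2.400e-03]  ψ = [4, 4, 1, 4, 1]  (obs o_1=3)
t=2: δ = [4.320e-04, 1.920e-04, 1.440e-04, 4.320e-04, 5.760e-04]  ψ = [2, 0, 1, 1, 1]  (obs o_2=0)
t=3: δ = [1.296e-05, 1.728e-05, 1.728e-05, 3.888e-05, 2.592e-05]  ψ = [3, 4, 0, 3, 0]  (obs o_3=2)
t=4: δ = [1.166e-06, 2.333e-06, 3.888e-07, 1.166e-06, 2.765e-06]  ψ = [3, 3, 3, 3, 1]  (obs o_4=4)
backtrack: best end state = 4; path = [4, 1, 4, 1, 4]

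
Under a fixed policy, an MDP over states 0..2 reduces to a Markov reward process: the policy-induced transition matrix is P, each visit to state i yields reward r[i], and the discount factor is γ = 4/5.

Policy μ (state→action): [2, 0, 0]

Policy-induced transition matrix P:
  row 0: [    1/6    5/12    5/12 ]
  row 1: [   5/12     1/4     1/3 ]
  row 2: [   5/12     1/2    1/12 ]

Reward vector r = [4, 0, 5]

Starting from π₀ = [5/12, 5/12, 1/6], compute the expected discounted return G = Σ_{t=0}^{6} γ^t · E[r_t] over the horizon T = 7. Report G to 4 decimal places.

G = 10.7640

t=0: π = [0.4167, 0.4167, 0.1667], E[r] = 2.5000, γ^t·E[r] = 2.500000, running G = 2.500000
t=1: π = [0.3125, 0.3611, 0.3264], E[r] = 2.8819, γ^t·E[r] = 2.305556, running G = 4.805556
t=2: π = [0.3385, 0.3837, 0.2778], E[r] = 2.7431, γ^t·E[r] = 1.755556, running G = 6.561111
t=3: π = [0.3320, 0.3759, 0.2921], E[r] = 2.7886, γ^t·E[r] = 1.427778, running G = 7.988889
t=4: π = [0.3337, 0.3784, 0.2880], E[r] = 2.7745, γ^t·E[r] = 1.136444, running G = 9.125333
t=5: π = [0.3333, 0.3776, 0.2891], E[r] = 2.7787, γ^t·E[r] = 0.910533, running G = 10.035867
t=6: π = [0.3334, 0.3778, 0.2888], E[r] = 2.7775, γ^t·E[r] = 0.728107, running G = 10.763973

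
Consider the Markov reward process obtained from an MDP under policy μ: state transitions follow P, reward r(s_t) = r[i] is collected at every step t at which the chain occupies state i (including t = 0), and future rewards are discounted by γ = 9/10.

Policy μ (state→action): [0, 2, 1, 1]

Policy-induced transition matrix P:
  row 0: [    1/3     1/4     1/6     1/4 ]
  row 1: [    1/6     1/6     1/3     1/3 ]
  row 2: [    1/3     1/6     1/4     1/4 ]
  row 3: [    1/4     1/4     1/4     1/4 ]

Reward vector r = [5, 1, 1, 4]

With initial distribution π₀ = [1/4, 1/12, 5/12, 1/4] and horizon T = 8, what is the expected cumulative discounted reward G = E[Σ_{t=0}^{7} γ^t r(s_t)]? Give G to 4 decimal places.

t=0: π = [0.2500, 0.0833, 0.4167, 0.2500], E[r] = 2.7500, γ^t·E[r] = 2.750000, running G = 2.750000
t=1: π = [0.2986, 0.2083, 0.2361, 0.2569], E[r] = 2.9653, γ^t·E[r] = 2.668750, running G = 5.418750
t=2: π = [0.2772, 0.2130, 0.2425, 0.2674], E[r] = 2.9109, γ^t·E[r] = 2.357813, running G = 7.776563
t=3: π = [0.2756, 0.2120, 0.2446, 0.2677], E[r] = 2.9055, γ^t·E[r] = 2.118094, running G = 9.894656
t=4: π = [0.2757, 0.2119, 0.2447, 0.2677], E[r] = 2.9057, γ^t·E[r] = 1.906450, running G = 11.801107
t=5: π = [0.2757, 0.2119, 0.2447, 0.2677], E[r] = 2.9058, γ^t·E[r] = 1.715846, running G = 13.516953
t=6: π = [0.2757, 0.2119, 0.2447, 0.2677], E[r] = 2.9058, γ^t·E[r] = 1.544262, running G = 15.061215
t=7: π = [0.2757, 0.2119, 0.2447, 0.2677], E[r] = 2.9058, γ^t·E[r] = 1.389836, running G = 16.451051

G = 16.4511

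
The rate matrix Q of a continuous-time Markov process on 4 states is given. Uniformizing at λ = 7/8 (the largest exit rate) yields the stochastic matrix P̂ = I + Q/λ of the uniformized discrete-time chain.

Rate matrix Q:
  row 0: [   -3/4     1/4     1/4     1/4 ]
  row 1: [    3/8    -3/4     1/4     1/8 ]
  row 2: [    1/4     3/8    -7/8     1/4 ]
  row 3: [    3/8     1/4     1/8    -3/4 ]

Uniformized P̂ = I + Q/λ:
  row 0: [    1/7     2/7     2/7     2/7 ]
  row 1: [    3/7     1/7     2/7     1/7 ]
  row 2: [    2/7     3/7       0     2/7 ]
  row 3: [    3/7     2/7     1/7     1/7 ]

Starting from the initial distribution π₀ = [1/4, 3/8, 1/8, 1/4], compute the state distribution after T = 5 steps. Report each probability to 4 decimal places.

π = [0.3115, 0.2748, 0.1981, 0.2156]

t=0: π = [0.2500, 0.3750, 0.1250, 0.2500]
t=1: π = [0.3393, 0.2500, 0.2143, 0.1964]
t=2: π = [0.3010, 0.2806, 0.1964, 0.2219]
t=3: π = [0.3145, 0.2737, 0.1979, 0.2139]
t=4: π = [0.3104, 0.2749, 0.1986, 0.2161]
t=5: π = [0.3115, 0.2748, 0.1981, 0.2156]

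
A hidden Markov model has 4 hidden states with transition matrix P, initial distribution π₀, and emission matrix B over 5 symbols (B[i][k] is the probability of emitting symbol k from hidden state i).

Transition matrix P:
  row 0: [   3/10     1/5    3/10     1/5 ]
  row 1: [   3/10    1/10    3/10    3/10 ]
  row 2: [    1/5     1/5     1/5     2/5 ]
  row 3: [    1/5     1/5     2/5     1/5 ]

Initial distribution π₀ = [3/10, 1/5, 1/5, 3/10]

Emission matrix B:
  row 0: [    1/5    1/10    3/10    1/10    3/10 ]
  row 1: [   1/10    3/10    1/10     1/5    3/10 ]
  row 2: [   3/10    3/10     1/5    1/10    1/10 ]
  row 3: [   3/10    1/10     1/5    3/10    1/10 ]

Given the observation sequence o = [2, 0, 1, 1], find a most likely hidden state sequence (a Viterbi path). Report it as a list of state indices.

t=0: δ = [9.000e-02, 2.000e-02, 4.000e-02, 6.000e-02]  (obs o_0=2)
t=1: δ = [5.400e-03, 1.800e-03, 8.100e-03, 5.400e-03]  ψ = [0, 0, 0, 0]  (obs o_1=0)
t=2: δ = [1.620e-04, 4.860e-04, 6.480e-04, 3.240e-04]  ψ = [0, 2, 3, 2]  (obs o_2=1)
t=3: δ = [1.458e-05, 3.888e-05, 4.374e-05, 2.592e-05]  ψ = [1, 2, 1, 2]  (obs o_3=1)
backtrack: best end state = 2; path = [0, 2, 1, 2]

path = [0, 2, 1, 2]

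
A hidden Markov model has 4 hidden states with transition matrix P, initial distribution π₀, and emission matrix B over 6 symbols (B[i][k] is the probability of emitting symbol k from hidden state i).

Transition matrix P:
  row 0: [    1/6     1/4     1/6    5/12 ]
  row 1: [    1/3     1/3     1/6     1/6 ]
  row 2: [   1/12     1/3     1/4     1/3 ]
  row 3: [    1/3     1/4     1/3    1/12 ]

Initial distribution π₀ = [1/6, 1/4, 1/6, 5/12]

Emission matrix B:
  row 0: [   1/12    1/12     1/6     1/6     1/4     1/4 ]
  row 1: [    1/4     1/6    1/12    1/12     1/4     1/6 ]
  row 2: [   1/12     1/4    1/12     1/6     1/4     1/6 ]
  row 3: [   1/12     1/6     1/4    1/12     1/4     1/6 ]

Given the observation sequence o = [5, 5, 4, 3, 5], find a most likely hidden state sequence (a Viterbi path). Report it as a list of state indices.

t=0: δ = [4.167e-02, 4.167e-02, 2.778e-02, 6.944e-02]  (obs o_0=5)
t=1: δ = [5.787e-03, 2.894e-03, 3.858e-03, 2.894e-03]  ψ = [3, 3, 3, 0]  (obs o_1=5)
t=2: δ = [2.411e-04, 3.617e-04, 2.411e-04, 6.028e-04]  ψ = [0, 0, 0, 0]  (obs o_2=4)
t=3: δ = [3.349e-05, 1.256e-05, 3.349e-05, 8.372e-06]  ψ = [3, 3, 3, 0]  (obs o_3=3)
t=4: δ = [1.395e-06, 1.861e-06, 1.395e-06, 2.326e-06]  ψ = [0, 2, 2, 0]  (obs o_4=5)
backtrack: best end state = 3; path = [3, 0, 3, 0, 3]

path = [3, 0, 3, 0, 3]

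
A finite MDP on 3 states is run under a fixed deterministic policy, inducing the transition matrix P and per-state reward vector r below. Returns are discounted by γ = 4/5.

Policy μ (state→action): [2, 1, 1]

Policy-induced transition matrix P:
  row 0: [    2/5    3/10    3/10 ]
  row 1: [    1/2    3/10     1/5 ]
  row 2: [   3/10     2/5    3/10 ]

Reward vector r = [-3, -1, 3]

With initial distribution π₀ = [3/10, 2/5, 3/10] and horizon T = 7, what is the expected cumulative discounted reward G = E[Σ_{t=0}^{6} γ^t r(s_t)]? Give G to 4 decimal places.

t=0: π = [0.3000, 0.4000, 0.3000], E[r] = -0.4000, γ^t·E[r] = -0.400000, running G = -0.400000
t=1: π = [0.4100, 0.3300, 0.2600], E[r] = -0.7800, γ^t·E[r] = -0.624000, running G = -1.024000
t=2: π = [0.4070, 0.3260, 0.2670], E[r] = -0.7460, γ^t·E[r] = -0.477440, running G = -1.501440
t=3: π = [0.4059, 0.3267, 0.2674], E[r] = -0.7422, γ^t·E[r] = -0.380006, running G = -1.881446
t=4: π = [0.4059, 0.3267, 0.2673], E[r] = -0.7425, γ^t·E[r] = -0.304144, running G = -2.185591
t=5: π = [0.4059, 0.3267, 0.2673], E[r] = -0.7426, γ^t·E[r] = -0.243328, running G = -2.428919
t=6: π = [0.4059, 0.3267, 0.2673], E[r] = -0.7426, γ^t·E[r] = -0.194661, running G = -2.623580

G = -2.6236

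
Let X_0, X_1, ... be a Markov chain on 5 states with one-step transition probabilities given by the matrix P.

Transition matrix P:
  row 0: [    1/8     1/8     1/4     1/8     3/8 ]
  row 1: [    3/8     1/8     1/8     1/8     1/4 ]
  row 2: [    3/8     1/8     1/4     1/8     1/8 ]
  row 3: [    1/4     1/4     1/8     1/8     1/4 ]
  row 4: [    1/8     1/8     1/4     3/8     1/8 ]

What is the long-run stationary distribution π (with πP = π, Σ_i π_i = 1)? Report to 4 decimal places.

Balance equations π_j = Σ_i π_i·P[i][j]:
  π_0 = 1/8·π_0 + 3/8·π_1 + 3/8·π_2 + 1/4·π_3 + 1/8·π_4
  π_1 = 1/8·π_0 + 1/8·π_1 + 1/8·π_2 + 1/4·π_3 + 1/8·π_4
  π_2 = 1/4·π_0 + 1/8·π_1 + 1/4·π_2 + 1/8·π_3 + 1/4·π_4
  π_3 = 1/8·π_0 + 1/8·π_1 + 1/8·π_2 + 1/8·π_3 + 3/8·π_4
  normalize: π_0 + π_1 + π_2 + π_3 + π_4 = 1
Solving the linear system gives exactly π = [619/2614, 193/1307, 273/1307, 237/1307, 589/2614].

π = [0.2368, 0.1477, 0.2089, 0.1813, 0.2253]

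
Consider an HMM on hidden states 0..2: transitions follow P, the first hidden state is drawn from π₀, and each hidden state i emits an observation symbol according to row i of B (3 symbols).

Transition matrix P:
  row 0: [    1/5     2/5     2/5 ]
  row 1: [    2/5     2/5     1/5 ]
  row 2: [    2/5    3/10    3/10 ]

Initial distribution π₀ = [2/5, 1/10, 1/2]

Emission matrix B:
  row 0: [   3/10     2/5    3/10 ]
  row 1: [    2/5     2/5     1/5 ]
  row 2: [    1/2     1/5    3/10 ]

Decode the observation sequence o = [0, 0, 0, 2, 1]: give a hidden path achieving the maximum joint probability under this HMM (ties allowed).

path = [2, 0, 2, 0, 1]

t=0: δ = [1.200e-01, 4.000e-02, 2.500e-01]  (obs o_0=0)
t=1: δ = [3.000e-02, 3.000e-02, 3.750e-02]  ψ = [2, 2, 2]  (obs o_1=0)
t=2: δ = [4.500e-03, 4.800e-03, 6.000e-03]  ψ = [2, 0, 0]  (obs o_2=0)
t=3: δ = [7.200e-04, 3.840e-04, 5.400e-04]  ψ = [2, 1, 0]  (obs o_3=2)
t=4: δ = [8.640e-05, 1.152e-04, 5.760e-05]  ψ = [2, 0, 0]  (obs o_4=1)
backtrack: best end state = 1; path = [2, 0, 2, 0, 1]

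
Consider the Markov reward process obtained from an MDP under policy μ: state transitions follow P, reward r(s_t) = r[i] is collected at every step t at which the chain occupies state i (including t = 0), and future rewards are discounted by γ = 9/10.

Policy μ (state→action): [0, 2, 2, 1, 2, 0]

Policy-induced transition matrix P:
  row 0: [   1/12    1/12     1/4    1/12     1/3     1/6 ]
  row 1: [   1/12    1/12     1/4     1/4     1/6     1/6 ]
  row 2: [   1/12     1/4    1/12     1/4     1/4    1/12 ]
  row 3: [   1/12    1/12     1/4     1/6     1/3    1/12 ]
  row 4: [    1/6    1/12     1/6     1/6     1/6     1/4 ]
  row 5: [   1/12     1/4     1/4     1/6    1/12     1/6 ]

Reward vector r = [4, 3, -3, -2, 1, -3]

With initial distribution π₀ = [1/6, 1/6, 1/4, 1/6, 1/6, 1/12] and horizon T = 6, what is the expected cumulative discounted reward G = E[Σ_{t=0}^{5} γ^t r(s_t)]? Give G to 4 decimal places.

t=0: π = [0.1667, 0.1667, 0.2500, 0.1667, 0.1667, 0.0833], E[r] = 0.0000, γ^t·E[r] = 0.000000, running G = 0.000000
t=1: π = [0.0972, 0.1389, 0.1944, 0.1875, 0.2361, 0.1458], E[r] = -0.3542, γ^t·E[r] = -0.318750, running G = -0.318750
t=2: π = [0.1030, 0.1400, 0.1979, 0.1863, 0.2182, 0.1545], E[r] = -0.3796, γ^t·E[r] = -0.307500, running G = -0.626250
t=3: π = [0.1015, 0.1421, 0.1988, 0.1862, 0.2185, 0.1528], E[r] = -0.3767, γ^t·E[r] = -0.274605, running G = -0.900855
t=4: π = [0.1015, 0.1419, 0.1987, 0.1866, 0.2185, 0.1528], E[r] = -0.3771, γ^t·E[r] = -0.247406, running G = -1.148261
t=5: π = [0.1015, 0.1419, 0.1987, 0.1866, 0.2185, 0.1528], E[r] = -0.3771, γ^t·E[r] = -0.222700, running G = -1.370962

G = -1.3710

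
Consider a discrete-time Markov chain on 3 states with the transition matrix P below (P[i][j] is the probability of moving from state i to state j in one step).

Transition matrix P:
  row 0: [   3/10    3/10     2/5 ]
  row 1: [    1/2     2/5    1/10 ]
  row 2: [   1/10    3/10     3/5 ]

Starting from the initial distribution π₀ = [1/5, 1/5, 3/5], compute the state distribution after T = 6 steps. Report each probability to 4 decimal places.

t=0: π = [0.2000, 0.2000, 0.6000]
t=1: π = [0.2200, 0.3200, 0.4600]
t=2: π = [0.2720, 0.3320, 0.3960]
t=3: π = [0.2872, 0.3332, 0.3796]
t=4: π = [0.2907, 0.3333, 0.3760]
t=5: π = [0.2915, 0.3333, 0.3752]
t=6: π = [0.2916, 0.3333, 0.3750]

π = [0.2916, 0.3333, 0.3750]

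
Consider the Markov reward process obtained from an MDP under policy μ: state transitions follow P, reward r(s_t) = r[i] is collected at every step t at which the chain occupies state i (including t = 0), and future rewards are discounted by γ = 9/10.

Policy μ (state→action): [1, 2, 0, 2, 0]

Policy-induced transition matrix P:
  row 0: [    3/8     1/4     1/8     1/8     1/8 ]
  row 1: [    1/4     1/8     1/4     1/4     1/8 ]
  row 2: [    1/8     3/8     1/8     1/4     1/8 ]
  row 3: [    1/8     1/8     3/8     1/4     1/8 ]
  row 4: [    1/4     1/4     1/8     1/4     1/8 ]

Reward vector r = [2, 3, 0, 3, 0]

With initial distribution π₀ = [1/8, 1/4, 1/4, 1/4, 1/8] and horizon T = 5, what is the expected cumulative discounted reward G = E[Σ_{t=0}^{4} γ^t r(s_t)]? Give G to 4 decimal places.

G = 7.2356

t=0: π = [0.1250, 0.2500, 0.2500, 0.2500, 0.1250], E[r] = 1.7500, γ^t·E[r] = 1.750000, running G = 1.750000
t=1: π = [0.2031, 0.2188, 0.2188, 0.2344, 0.1250], E[r] = 1.7656, γ^t·E[r] = 1.589063, running G = 3.339063
t=2: π = [0.2188, 0.2207, 0.2109, 0.2246, 0.1250], E[r] = 1.7734, γ^t·E[r] = 1.436484, running G = 4.775547
t=3: π = [0.2229, 0.2207, 0.2087, 0.2227, 0.1250], E[r] = 1.7759, γ^t·E[r] = 1.294616, running G = 6.070163
t=4: π = [0.2239, 0.2207, 0.2083, 0.2221, 0.1250], E[r] = 1.7763, γ^t·E[r] = 1.165434, running G = 7.235597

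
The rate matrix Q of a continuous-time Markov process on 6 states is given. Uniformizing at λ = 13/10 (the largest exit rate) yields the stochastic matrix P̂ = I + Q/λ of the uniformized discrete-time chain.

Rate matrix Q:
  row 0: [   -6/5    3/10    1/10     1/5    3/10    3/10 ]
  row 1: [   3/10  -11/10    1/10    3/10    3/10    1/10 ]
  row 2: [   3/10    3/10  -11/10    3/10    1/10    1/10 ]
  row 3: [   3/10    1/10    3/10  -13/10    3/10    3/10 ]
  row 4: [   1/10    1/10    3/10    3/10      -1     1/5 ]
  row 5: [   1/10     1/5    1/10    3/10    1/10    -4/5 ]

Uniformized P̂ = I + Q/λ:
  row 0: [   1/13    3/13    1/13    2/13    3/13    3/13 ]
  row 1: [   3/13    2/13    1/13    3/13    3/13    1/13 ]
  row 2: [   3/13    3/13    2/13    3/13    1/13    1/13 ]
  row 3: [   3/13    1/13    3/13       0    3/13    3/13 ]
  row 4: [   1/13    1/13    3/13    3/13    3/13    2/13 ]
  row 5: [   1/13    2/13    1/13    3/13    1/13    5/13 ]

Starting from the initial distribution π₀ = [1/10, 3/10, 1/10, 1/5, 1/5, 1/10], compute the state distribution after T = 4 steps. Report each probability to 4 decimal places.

t=0: π = [0.1000, 0.3000, 0.1000, 0.2000, 0.2000, 0.1000]
t=1: π = [0.1692, 0.1385, 0.1462, 0.1769, 0.2000, 0.1692]
t=2: π = [0.1479, 0.1491, 0.1462, 0.1769, 0.1822, 0.1976]
t=3: π = [0.1496, 0.1488, 0.1434, 0.1786, 0.1779, 0.2017]
t=4: π = [0.1494, 0.1490, 0.1428, 0.1781, 0.1777, 0.2032]

π = [0.1494, 0.1490, 0.1428, 0.1781, 0.1777, 0.2032]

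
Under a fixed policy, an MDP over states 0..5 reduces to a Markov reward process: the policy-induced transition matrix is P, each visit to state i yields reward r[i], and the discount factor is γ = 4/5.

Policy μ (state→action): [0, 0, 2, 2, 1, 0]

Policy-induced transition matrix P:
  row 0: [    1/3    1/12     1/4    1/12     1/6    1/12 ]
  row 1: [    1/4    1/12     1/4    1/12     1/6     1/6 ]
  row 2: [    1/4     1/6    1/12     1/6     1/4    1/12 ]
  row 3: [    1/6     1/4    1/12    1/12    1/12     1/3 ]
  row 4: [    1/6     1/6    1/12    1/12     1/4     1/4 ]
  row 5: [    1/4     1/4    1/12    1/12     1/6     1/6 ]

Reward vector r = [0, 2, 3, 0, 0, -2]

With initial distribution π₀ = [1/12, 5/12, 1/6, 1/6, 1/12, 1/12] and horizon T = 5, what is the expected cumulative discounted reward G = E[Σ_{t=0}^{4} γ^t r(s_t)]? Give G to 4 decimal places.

G = 2.1829

t=0: π = [0.0833, 0.4167, 0.1667, 0.1667, 0.0833, 0.0833], E[r] = 1.1667, γ^t·E[r] = 1.166667, running G = 1.166667
t=1: π = [0.2361, 0.1458, 0.1667, 0.0972, 0.1736, 0.1806], E[r] = 0.4306, γ^t·E[r] = 0.344444, running G = 1.511111
t=2: π = [0.2471, 0.1580, 0.1470, 0.0972, 0.1869, 0.1638], E[r] = 0.4294, γ^t·E[r] = 0.274815, running G = 1.785926
t=3: π = [0.2469, 0.1547, 0.1508, 0.0956, 0.1864, 0.1656], E[r] = 0.4307, γ^t·E[r] = 0.220494, running G = 2.006420
t=4: π = [0.2471, 0.1550, 0.1503, 0.0959, 0.1868, 0.1650], E[r] = 0.4308, γ^t·E[r] = 0.176438, running G = 2.182858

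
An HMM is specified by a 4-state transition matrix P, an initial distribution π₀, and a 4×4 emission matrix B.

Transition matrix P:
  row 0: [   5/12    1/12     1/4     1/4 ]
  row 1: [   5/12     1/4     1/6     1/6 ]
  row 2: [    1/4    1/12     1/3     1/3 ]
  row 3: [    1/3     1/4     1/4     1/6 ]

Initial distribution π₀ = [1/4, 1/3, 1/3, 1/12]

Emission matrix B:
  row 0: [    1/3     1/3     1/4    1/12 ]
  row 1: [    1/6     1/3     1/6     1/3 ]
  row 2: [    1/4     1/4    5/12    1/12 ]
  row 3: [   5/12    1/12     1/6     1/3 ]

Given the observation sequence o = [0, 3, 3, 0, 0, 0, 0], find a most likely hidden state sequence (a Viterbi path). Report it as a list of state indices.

path = [2, 3, 1, 0, 0, 0, 0]

t=0: δ = [8.333e-02, 5.556e-02, 8.333e-02, 3.472e-02]  (obs o_0=0)
t=1: δ = [2.894e-03, 4.630e-03, 2.315e-03, 9.259e-03]  ψ = [0, 1, 2, 2]  (obs o_1=3)
t=2: δ = [2.572e-04, 7.716e-04, 1.929e-04, 5.144e-04]  ψ = [3, 3, 3, 3]  (obs o_2=3)
t=3: δ = [1.072e-04, 3.215e-05, 3.215e-05, 5.358e-05]  ψ = [1, 1, 1, 1]  (obs o_3=0)
t=4: δ = [1.488e-05, 2.233e-06, 6.698e-06, 1.116e-05]  ψ = [0, 3, 0, 0]  (obs o_4=0)
t=5: δ = [2.067e-06, 4.651e-07, 9.303e-07, 1.550e-06]  ψ = [0, 3, 0, 0]  (obs o_5=0)
t=6: δ = [2.871e-07, 6.460e-08, 1.292e-07, 2.153e-07]  ψ = [0, 3, 0, 0]  (obs o_6=0)
backtrack: best end state = 0; path = [2, 3, 1, 0, 0, 0, 0]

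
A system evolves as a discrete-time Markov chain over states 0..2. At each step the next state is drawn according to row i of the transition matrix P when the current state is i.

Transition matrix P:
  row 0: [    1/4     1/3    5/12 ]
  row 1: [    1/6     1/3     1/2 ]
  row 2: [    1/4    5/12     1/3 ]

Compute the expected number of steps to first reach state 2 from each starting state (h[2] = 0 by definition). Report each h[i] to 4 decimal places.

First-step conditioning: h[2] = 0; for i ≠ 2, h[i] = 1 + Σ_k P[i][k]·h[k].
  h[0] = 1 + 1/4·h[0] + 1/3·h[1]
  h[1] = 1 + 1/6·h[0] + 1/3·h[1]
Solving the 2×2 linear system over states ≠ 2 gives exactly h = [9/4, 33/16, 0] (h[2] = 0 is the target).

h = [2.2500, 2.0625, 0.0000]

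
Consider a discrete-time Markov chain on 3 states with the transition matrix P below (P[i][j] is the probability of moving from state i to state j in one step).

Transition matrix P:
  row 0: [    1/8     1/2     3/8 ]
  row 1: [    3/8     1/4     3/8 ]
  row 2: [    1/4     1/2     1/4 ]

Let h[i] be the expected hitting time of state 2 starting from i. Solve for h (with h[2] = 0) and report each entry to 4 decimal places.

First-step conditioning: h[2] = 0; for i ≠ 2, h[i] = 1 + Σ_k P[i][k]·h[k].
  h[0] = 1 + 1/8·h[0] + 1/2·h[1]
  h[1] = 1 + 3/8·h[0] + 1/4·h[1]
Solving the 2×2 linear system over states ≠ 2 gives exactly h = [8/3, 8/3, 0] (h[2] = 0 is the target).

h = [2.6667, 2.6667, 0.0000]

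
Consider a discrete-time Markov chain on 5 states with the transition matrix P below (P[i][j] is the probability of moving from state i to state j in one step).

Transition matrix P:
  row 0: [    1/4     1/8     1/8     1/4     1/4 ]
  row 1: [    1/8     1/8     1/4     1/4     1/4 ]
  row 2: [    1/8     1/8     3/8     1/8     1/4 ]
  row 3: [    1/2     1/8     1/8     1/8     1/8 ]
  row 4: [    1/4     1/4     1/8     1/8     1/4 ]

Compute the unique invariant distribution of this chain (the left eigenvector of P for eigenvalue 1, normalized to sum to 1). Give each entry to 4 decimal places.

π = [0.2507, 0.1535, 0.1923, 0.1755, 0.2281]

Balance equations π_j = Σ_i π_i·P[i][j]:
  π_0 = 1/4·π_0 + 1/8·π_1 + 1/8·π_2 + 1/2·π_3 + 1/4·π_4
  π_1 = 1/8·π_0 + 1/8·π_1 + 1/8·π_2 + 1/8·π_3 + 1/4·π_4
  π_2 = 1/8·π_0 + 1/4·π_1 + 3/8·π_2 + 1/8·π_3 + 1/8·π_4
  π_3 = 1/4·π_0 + 1/4·π_1 + 1/8·π_2 + 1/8·π_3 + 1/8·π_4
  normalize: π_0 + π_1 + π_2 + π_3 + π_4 = 1
Solving the linear system gives exactly π = [854/3407, 523/3407, 655/3407, 598/3407, 777/3407].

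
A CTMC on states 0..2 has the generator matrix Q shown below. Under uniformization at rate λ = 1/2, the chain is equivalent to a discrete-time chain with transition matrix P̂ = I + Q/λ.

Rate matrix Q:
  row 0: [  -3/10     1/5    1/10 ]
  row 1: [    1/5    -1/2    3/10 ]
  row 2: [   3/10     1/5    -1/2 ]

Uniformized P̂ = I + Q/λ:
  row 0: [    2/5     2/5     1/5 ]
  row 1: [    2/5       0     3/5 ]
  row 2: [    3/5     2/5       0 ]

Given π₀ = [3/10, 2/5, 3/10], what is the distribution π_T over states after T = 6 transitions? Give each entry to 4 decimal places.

π = [0.4528, 0.2862, 0.2610]

t=0: π = [0.3000, 0.4000, 0.3000]
t=1: π = [0.4600, 0.2400, 0.3000]
t=2: π = [0.4600, 0.3040, 0.2360]
t=3: π = [0.4472, 0.2784, 0.2744]
t=4: π = [0.4549, 0.2886, 0.2565]
t=5: π = [0.4513, 0.2845, 0.2642]
t=6: π = [0.4528, 0.2862, 0.2610]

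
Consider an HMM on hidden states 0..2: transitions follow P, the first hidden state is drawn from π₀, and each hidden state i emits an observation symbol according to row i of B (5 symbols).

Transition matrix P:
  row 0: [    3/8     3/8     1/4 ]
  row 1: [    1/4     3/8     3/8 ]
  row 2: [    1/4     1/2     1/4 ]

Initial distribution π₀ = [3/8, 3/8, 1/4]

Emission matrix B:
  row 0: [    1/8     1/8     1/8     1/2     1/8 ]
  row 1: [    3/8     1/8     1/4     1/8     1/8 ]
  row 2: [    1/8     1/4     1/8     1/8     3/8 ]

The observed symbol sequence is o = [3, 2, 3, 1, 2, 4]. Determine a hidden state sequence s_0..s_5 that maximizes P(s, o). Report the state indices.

path = [0, 1, 0, 2, 1, 2]

t=0: δ = [1.875e-01, 4.688e-02, 3.125e-02]  (obs o_0=3)
t=1: δ = [8.789e-03, 1.758e-02, 5.859e-03]  ψ = [0, 0, 0]  (obs o_1=2)
t=2: δ = [2.197e-03, 8.240e-04, 8.240e-04]  ψ = [1, 1, 1]  (obs o_2=3)
t=3: δ = [1.030e-04, 1.030e-04, 1.373e-04]  ψ = [0, 0, 0]  (obs o_3=1)
t=4: δ = [4.828e-06, 1.717e-05, 4.828e-06]  ψ = [0, 2, 1]  (obs o_4=2)
t=5: δ = [5.364e-07, 8.047e-07, 2.414e-06]  ψ = [1, 1, 1]  (obs o_5=4)
backtrack: best end state = 2; path = [0, 1, 0, 2, 1, 2]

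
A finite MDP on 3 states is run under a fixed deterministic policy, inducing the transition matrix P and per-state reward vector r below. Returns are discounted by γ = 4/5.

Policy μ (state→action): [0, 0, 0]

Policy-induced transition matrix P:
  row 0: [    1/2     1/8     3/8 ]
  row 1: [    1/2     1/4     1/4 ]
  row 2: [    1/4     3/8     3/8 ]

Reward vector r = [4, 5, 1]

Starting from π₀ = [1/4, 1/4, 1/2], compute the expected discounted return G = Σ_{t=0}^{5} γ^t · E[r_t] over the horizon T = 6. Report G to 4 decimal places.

t=0: π = [0.2500, 0.2500, 0.5000], E[r] = 2.7500, γ^t·E[r] = 2.750000, running G = 2.750000
t=1: π = [0.3750, 0.2813, 0.3438], E[r] = 3.2500, γ^t·E[r] = 2.600000, running G = 5.350000
t=2: π = [0.4141, 0.2461, 0.3398], E[r] = 3.2266, γ^t·E[r] = 2.065000, running G = 7.415000
t=3: π = [0.4150, 0.2407, 0.3442], E[r] = 3.2080, γ^t·E[r] = 1.642500, running G = 9.057500
t=4: π = [0.4139, 0.2411, 0.3449], E[r] = 3.2064, γ^t·E[r] = 1.313350, running G = 10.370850
t=5: π = [0.4138, 0.2414, 0.3449], E[r] = 3.2068, γ^t·E[r] = 1.050805, running G = 11.421655

G = 11.4217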